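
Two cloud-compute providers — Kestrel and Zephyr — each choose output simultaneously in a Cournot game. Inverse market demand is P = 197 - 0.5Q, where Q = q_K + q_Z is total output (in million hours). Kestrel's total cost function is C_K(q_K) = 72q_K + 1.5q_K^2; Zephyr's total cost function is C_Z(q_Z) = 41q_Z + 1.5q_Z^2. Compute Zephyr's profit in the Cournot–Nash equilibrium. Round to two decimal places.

2541.96

Kestrel's profit: π_K = (197 - 0.5Q)q_K - (72q_K + (3/2)q_K²). Setting ∂π_K/∂q_K = 0: 125 - 4q_K - (1/2)(q_Z) = 0.
Zephyr's first-order condition: 156 - 4q_Z - (1/2)(q_K) = 0.
Rearranging gives the reaction functions q_K = (125 - (1/2)q_Z)/4 and q_Z = (156 - (1/2)q_K)/4.
Substituting one into the other gives q_K = 1688/63 and q_Z = 35.6508.
Price P = 197 - (1/2)·(562/9) = 1492/9.
Zephyr's profit: (1492/9)·35.6508 - 41·35.6508 - (3/2)·35.6508² = 2541.9582.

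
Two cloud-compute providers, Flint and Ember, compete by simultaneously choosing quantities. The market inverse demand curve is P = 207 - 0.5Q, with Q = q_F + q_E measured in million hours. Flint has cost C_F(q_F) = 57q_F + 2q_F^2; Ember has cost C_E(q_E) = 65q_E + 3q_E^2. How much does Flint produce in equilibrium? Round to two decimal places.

28.17

Flint's profit: π_F = (207 - 0.5Q)q_F - (57q_F + 2q_F²). Setting ∂π_F/∂q_F = 0: 150 - 5q_F - (1/2)(q_E) = 0.
Ember's profit: π_E = (207 - 0.5Q)q_E - (65q_E + 3q_E²). Setting ∂π_E/∂q_E = 0: 142 - 7q_E - (1/2)(q_F) = 0.
So q_F = (150 - (1/2)q_E)/5 and q_E = (142 - (1/2)q_F)/7.
Substituting one into the other gives q_F = 28.1727 and q_E = 18.2734.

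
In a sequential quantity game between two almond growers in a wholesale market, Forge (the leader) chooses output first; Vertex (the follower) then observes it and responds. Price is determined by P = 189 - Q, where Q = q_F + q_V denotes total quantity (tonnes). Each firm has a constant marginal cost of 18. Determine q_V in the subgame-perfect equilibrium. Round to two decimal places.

42.75

The follower Vertex best-responds to any q_F: π_V = (189 - Q)q_V - 18q_V.
∂π_V/∂q_V = 171 - q_F - 2q_V = 0 gives the reaction function q_V = (171 - q_F)/2.
Forge substitutes q_V(q_F) into its own profit: π_F = q_F(189 - q_F - (171 - q_F)/2) - 18q_F = (207/2 - (1/2)q_F)q_F - 18q_F.
Maximising: ∂π_F/∂q_F = 171/2 - q_F = 0, giving q_F = 171/2.
Then q_V = (171 - 171/2)/2 = 171/4.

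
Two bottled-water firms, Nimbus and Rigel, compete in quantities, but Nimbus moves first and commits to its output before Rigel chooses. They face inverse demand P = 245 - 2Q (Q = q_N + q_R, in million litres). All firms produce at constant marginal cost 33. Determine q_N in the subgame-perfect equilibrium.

The follower Rigel best-responds to any q_N: π_R = (245 - 2Q)q_R - 33q_R.
∂π_R/∂q_R = 212 - 2q_N - 4q_R = 0 gives the reaction function q_R = (212 - 2q_N)/4.
The leader anticipates this reaction. Substituting into P = 245 - 2Q gives P = 139 - q_N, so π_N = (139 - q_N)q_N - 33q_N.
Maximising: ∂π_N/∂q_N = 106 - 2q_N = 0, giving q_N = 53.
Then q_R = (212 - 2·53)/4 = 53/2.

53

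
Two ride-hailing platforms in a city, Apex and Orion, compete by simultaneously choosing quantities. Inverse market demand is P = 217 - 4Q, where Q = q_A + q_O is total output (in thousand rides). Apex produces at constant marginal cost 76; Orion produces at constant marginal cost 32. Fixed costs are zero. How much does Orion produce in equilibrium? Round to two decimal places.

19.08

Apex's profit: π_A = (217 - 4Q)q_A - (76q_A). Setting ∂π_A/∂q_A = 0: 141 - 8q_A - 4(q_O) = 0.
Orion's profit: π_O = (217 - 4Q)q_O - (32q_O). Setting ∂π_O/∂q_O = 0: 185 - 8q_O - 4(q_A) = 0.
Best responses: q_A = (141 - 4q_O)/8, q_O = (185 - 4q_A)/8.
Substituting one into the other gives q_A = 97/12 and q_O = 229/12.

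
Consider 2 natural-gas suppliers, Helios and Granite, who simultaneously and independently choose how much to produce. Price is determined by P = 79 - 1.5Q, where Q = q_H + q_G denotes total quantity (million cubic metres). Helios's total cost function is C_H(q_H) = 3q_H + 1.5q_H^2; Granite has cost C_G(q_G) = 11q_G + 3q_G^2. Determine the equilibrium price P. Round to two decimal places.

Helios's profit: π_H = (79 - 1.5Q)q_H - (3q_H + (3/2)q_H²). Setting ∂π_H/∂q_H = 0: 76 - 6q_H - (3/2)(q_G) = 0.
Granite's first-order condition: 68 - 9q_G - (3/2)(q_H) = 0.
Rearranging gives the reaction functions q_H = (76 - (3/2)q_G)/6 and q_G = (68 - (3/2)q_H)/9.
Solving the pair: q_H = 776/69, q_G = 392/69.
Total output Q = 1168/69, so price P = 79 - (3/2)·(1168/69) = 1233/23.

53.61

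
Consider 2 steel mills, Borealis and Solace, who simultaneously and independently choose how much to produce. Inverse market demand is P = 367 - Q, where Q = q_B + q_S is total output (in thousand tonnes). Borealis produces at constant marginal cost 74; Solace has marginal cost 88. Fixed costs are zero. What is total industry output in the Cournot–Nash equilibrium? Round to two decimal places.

Borealis's profit: π_B = (367 - Q)q_B - (74q_B). Setting ∂π_B/∂q_B = 0: 293 - 2q_B - (q_S) = 0.
Solace's profit: π_S = (367 - Q)q_S - (88q_S). Setting ∂π_S/∂q_S = 0: 279 - 2q_S - (q_B) = 0.
Best responses: q_B = (293 - q_S)/2, q_S = (279 - q_B)/2.
Substituting one into the other gives q_B = 307/3 and q_S = 265/3.
Total output Q = 307/3 + 265/3 = 572/3.

190.67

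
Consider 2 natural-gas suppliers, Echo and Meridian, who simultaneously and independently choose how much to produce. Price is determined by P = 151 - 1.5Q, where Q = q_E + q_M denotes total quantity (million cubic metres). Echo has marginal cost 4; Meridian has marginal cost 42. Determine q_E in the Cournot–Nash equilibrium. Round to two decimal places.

Echo's profit: π_E = (151 - 1.5Q)q_E - (4q_E). Setting ∂π_E/∂q_E = 0: 147 - 3q_E - (3/2)(q_M) = 0.
Meridian's first-order condition: 109 - 3q_M - (3/2)(q_E) = 0.
Rearranging gives the reaction functions q_E = (147 - (3/2)q_M)/3 and q_M = (109 - (3/2)q_E)/3.
Substituting one into the other gives q_E = 370/9 and q_M = 142/9.

41.11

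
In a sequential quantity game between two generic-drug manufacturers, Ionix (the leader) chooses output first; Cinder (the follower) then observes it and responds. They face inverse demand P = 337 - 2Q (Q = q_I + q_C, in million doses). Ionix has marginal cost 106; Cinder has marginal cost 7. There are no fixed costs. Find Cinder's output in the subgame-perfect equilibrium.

66

Solve by backward induction. Given q_I, the follower Cinder maximises π_C = (337 - 2q_I - 2q_C)q_C - 7q_C.
Follower FOC: 330 - 2q_I - 4q_C = 0, so q_C(q_I) = (330 - 2q_I)/4.
Ionix substitutes q_C(q_I) into its own profit: π_I = q_I(337 - 2q_I - (330 - 2q_I)/2) - 106q_I = (172 - q_I)q_I - 106q_I.
Maximising: ∂π_I/∂q_I = 66 - 2q_I = 0, giving q_I = 33.
Then q_C = (330 - 2·33)/4 = 66.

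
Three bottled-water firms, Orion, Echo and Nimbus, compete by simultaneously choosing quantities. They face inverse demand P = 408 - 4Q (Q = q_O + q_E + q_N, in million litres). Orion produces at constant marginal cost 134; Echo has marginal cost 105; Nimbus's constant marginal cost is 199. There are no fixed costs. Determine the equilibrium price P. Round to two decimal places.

Orion's profit: π_O = (408 - 4Q)q_O - (134q_O). Setting ∂π_O/∂q_O = 0: 274 - 8q_O - 4(q_E + q_N) = 0.
Echo's profit: π_E = (408 - 4Q)q_E - (105q_E). Setting ∂π_E/∂q_E = 0: 303 - 8q_E - 4(q_O + q_N) = 0.
Nimbus's profit: π_N = (408 - 4Q)q_N - (199q_N). Setting ∂π_N/∂q_N = 0: 209 - 8q_N - 4(q_O + q_E) = 0.
Adding the 3 conditions: 786 − 8Q − 8Q = 0, i.e. Q = 393/8.
Back-substituting: q_O = (274 − 393/2)/4 = 155/8, q_E = (303 − 393/2)/4 = 213/8, q_N = (209 − 393/2)/4 = 25/8.
Total output Q = 393/8, so price P = 408 - 4·(393/8) = 423/2.

211.50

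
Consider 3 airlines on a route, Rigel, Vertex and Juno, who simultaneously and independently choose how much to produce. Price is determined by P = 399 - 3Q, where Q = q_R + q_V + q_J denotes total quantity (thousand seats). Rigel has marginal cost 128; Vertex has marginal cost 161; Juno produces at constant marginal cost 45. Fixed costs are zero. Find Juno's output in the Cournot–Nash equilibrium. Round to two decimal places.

Rigel's profit: π_R = (399 - 3Q)q_R - (128q_R). Setting ∂π_R/∂q_R = 0: 271 - 6q_R - 3(q_V + q_J) = 0.
Vertex's first-order condition: 238 - 6q_V - 3(q_R + q_J) = 0.
Juno's profit: π_J = (399 - 3Q)q_J - (45q_J). Setting ∂π_J/∂q_J = 0: 354 - 6q_J - 3(q_R + q_V) = 0.
Adding the 3 first-order conditions: 863 − 12Q = 0, so Q = 863/12.
Back-substituting: q_R = (271 − 863/4)/3 = 221/12, q_V = (238 − 863/4)/3 = 89/12, q_J = (354 − 863/4)/3 = 553/12.

46.08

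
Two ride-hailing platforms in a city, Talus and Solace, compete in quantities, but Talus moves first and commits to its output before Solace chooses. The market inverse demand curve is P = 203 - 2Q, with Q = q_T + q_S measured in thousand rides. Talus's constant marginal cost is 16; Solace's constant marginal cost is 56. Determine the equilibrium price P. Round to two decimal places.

72.75

The follower Solace best-responds to any q_T: π_S = (203 - 2Q)q_S - 56q_S.
Follower FOC: 147 - 2q_T - 4q_S = 0, so q_S(q_T) = (147 - 2q_T)/4.
The leader anticipates this reaction. Substituting into P = 203 - 2Q gives P = 259/2 - q_T, so π_T = (259/2 - q_T)q_T - 16q_T.
Leader FOC: 227/2 - 2q_T = 0, so q_T = 227/4.
Then q_S = (147 - 2·(227/4))/4 = 67/8.
Total output Q = 521/8, so price P = 203 - 2·(521/8) = 291/4.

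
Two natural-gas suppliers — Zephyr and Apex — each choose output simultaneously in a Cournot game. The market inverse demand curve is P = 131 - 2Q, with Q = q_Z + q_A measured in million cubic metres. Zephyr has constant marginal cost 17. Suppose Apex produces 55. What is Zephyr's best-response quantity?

With the rival's output fixed at 55, Zephyr's profit is π_Z = (131 - 2·55 - 2q_Z)q_Z - (17q_Z) = (21 - 2q_Z)q_Z - (17q_Z).
∂π_Z/∂q_Z = 4 - 4q_Z = 0, so q_Z = 1.

1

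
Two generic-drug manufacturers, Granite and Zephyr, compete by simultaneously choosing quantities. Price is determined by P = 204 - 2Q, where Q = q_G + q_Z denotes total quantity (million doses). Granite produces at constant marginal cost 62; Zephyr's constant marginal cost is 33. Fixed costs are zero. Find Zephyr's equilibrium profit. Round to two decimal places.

Granite's profit: π_G = (204 - 2Q)q_G - (62q_G). Setting ∂π_G/∂q_G = 0: 142 - 4q_G - 2(q_Z) = 0.
Zephyr's profit: π_Z = (204 - 2Q)q_Z - (33q_Z). Setting ∂π_Z/∂q_Z = 0: 171 - 4q_Z - 2(q_G) = 0.
Best responses: q_G = (142 - 2q_Z)/4, q_Z = (171 - 2q_G)/4.
Solving the pair: q_G = 113/6, q_Z = 100/3.
Price P = 204 - 2·(313/6) = 299/3.
Zephyr's profit: (299/3 - 33)·(100/3) = 2222.2222.

2222.22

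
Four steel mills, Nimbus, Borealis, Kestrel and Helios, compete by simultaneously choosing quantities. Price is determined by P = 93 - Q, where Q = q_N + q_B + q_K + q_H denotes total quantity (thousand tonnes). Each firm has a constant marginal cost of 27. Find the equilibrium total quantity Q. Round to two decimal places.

A representative firm's profit is π_i = q_i(93 - Q) - 27q_i.
First-order condition (treating rivals' output as given): 66 - 2q_i - Σ_{j≠i} q_j = 0.
With identical firms every q_j equals q_i, so Σ_{j≠i} q_j = 3q_i and 66 = 5q_i, giving q_i = 66/5.
Total output Q = 66/5 + 66/5 + 66/5 + 66/5 = 264/5.

52.80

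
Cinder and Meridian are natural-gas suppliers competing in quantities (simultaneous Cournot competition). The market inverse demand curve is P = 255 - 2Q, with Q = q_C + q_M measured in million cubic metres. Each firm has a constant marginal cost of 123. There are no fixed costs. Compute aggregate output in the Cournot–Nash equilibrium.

44

Each firm earns π_i = (255 - 2Q)q_i - 123q_i.
Setting ∂π_i/∂q_i = 0 with rivals' quantities fixed: 132 - 4q_i - 2q_j = 0.
With identical firms every q_j equals q_i, so q_j = q_i and 132 = 6q_i, giving q_i = 22.
Total output Q = 22 + 22 = 44.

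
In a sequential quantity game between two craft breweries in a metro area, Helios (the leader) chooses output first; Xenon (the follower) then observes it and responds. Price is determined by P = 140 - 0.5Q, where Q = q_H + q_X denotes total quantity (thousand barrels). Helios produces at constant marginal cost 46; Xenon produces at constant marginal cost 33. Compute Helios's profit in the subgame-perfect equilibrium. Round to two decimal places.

1640.25

The follower Xenon best-responds to any q_H: π_X = (140 - 0.5Q)q_X - 33q_X.
Follower FOC: 107 - (1/2)q_H - q_X = 0, so q_X(q_H) = (107 - (1/2)q_H).
Helios substitutes q_X(q_H) into its own profit: π_H = q_H(140 - (1/2)q_H - (107 - (1/2)q_H)/2) - 46q_H = (173/2 - (1/4)q_H)q_H - 46q_H.
Leader FOC: 81/2 - (1/2)q_H = 0, so q_H = 81.
Then q_X = (107 - (1/2)·81) = 133/2.
Price P = 140 - (1/2)·(295/2) = 265/4.
Helios's profit: (265/4 - 46)·81 = 1640.2500.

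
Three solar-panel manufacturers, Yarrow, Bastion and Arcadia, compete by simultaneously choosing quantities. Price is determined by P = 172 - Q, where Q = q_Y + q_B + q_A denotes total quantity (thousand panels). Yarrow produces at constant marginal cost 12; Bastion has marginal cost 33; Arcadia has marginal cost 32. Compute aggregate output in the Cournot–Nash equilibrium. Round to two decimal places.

109.75

Yarrow's profit: π_Y = (172 - Q)q_Y - (12q_Y). Setting ∂π_Y/∂q_Y = 0: 160 - 2q_Y - (q_B + q_A) = 0.
Bastion's first-order condition: 139 - 2q_B - (q_Y + q_A) = 0.
Arcadia's first-order condition: 140 - 2q_A - (q_Y + q_B) = 0.
Adding the 3 conditions: 439 − 2Q − 2Q = 0, i.e. Q = 439/4.
Back-substituting: q_Y = (160 − 439/4) = 201/4, q_B = (139 − 439/4) = 117/4, q_A = (140 − 439/4) = 121/4.
Total output Q = 201/4 + 117/4 + 121/4 = 439/4.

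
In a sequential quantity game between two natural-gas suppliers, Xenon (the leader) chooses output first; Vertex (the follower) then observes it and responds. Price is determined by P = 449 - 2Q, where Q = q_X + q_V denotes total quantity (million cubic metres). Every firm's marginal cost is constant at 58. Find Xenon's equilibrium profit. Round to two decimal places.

9555.06

The follower Vertex best-responds to any q_X: π_V = (449 - 2Q)q_V - 58q_V.
∂π_V/∂q_V = 391 - 2q_X - 4q_V = 0 gives the reaction function q_V = (391 - 2q_X)/4.
Xenon substitutes q_V(q_X) into its own profit: π_X = q_X(449 - 2q_X - (391 - 2q_X)/2) - 58q_X = (507/2 - q_X)q_X - 58q_X.
The leader's first-order condition 391/2 - 2q_X = 0 yields q_X = 391/4.
Then q_V = (391 - 2·(391/4))/4 = 391/8.
Price P = 449 - 2·(1173/8) = 623/4.
Xenon's profit: (623/4 - 58)·(391/4) = 9555.0625.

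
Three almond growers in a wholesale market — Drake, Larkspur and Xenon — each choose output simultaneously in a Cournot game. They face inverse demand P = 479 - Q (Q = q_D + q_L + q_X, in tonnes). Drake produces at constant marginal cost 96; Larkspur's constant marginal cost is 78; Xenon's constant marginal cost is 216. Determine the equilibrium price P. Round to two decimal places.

Drake's profit: π_D = (479 - Q)q_D - (96q_D). Setting ∂π_D/∂q_D = 0: 383 - 2q_D - (q_L + q_X) = 0.
Larkspur's profit: π_L = (479 - Q)q_L - (78q_L). Setting ∂π_L/∂q_L = 0: 401 - 2q_L - (q_D + q_X) = 0.
Xenon's first-order condition: 263 - 2q_X - (q_D + q_L) = 0.
Adding the 3 first-order conditions: 1047 − 4Q = 0, so Q = 1047/4.
Back-substituting: q_D = (383 − 1047/4) = 485/4, q_L = (401 − 1047/4) = 557/4, q_X = (263 − 1047/4) = 5/4.
Total output Q = 1047/4, so price P = 479 - 1047/4 = 869/4.

217.25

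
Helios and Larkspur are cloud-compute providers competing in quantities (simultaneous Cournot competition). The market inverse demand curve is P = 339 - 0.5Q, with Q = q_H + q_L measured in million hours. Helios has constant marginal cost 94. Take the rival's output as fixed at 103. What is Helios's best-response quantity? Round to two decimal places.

193.50

With the rival's output fixed at 103, Helios's profit is π_H = (339 - (1/2)·103 - (1/2)q_H)q_H - (94q_H) = (575/2 - (1/2)q_H)q_H - (94q_H).
∂π_H/∂q_H = 387/2 - q_H = 0, so q_H = 387/2.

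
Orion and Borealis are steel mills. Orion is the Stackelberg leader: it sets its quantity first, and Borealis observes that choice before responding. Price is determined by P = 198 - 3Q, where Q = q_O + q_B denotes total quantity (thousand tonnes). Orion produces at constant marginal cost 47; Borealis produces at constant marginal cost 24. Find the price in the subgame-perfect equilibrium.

79

Solve by backward induction. Given q_O, the follower Borealis maximises π_B = (198 - 3q_O - 3q_B)q_B - 24q_B.
Setting the follower's marginal profit to zero, 174 - 3q_O - 6q_B = 0, i.e. q_B = (174 - 3q_O)/6.
The leader anticipates this reaction. Substituting into P = 198 - 3Q gives P = 111 - (3/2)q_O, so π_O = (111 - (3/2)q_O)q_O - 47q_O.
Leader FOC: 64 - 3q_O = 0, so q_O = 64/3.
Then q_B = (174 - 3·(64/3))/6 = 55/3.
Total output Q = 119/3, so price P = 198 - 3·(119/3) = 79.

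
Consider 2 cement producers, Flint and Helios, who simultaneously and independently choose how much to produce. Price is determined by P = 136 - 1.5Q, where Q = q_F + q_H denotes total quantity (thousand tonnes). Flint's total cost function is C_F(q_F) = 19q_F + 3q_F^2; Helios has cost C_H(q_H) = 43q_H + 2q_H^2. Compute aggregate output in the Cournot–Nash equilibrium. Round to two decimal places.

Flint's profit: π_F = (136 - 1.5Q)q_F - (19q_F + 3q_F²). Setting ∂π_F/∂q_F = 0: 117 - 9q_F - (3/2)(q_H) = 0.
Helios's first-order condition: 93 - 7q_H - (3/2)(q_F) = 0.
So q_F = (117 - (3/2)q_H)/9 and q_H = (93 - (3/2)q_F)/7.
Solving the pair: q_F = 302/27, q_H = 98/9.
Total output Q = 302/27 + 98/9 = 596/27.

22.07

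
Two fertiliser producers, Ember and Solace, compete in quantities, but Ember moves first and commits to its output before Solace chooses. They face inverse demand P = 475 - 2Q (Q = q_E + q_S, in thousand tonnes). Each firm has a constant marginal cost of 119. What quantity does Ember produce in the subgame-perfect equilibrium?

Solve by backward induction. Given q_E, the follower Solace maximises π_S = (475 - 2q_E - 2q_S)q_S - 119q_S.
∂π_S/∂q_S = 356 - 2q_E - 4q_S = 0 gives the reaction function q_S = (356 - 2q_E)/4.
Ember substitutes q_S(q_E) into its own profit: π_E = q_E(475 - 2q_E - (356 - 2q_E)/2) - 119q_E = (297 - q_E)q_E - 119q_E.
The leader's first-order condition 178 - 2q_E = 0 yields q_E = 89.
Then q_S = (356 - 2·89)/4 = 89/2.

89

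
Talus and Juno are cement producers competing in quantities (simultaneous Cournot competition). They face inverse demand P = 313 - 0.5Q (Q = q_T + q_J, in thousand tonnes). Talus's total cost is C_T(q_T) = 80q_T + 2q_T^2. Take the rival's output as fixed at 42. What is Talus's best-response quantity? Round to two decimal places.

42.40

With the rival's output fixed at 42, Talus's profit is π_T = (313 - (1/2)·42 - (1/2)q_T)q_T - (80q_T + 2q_T²) = (292 - (1/2)q_T)q_T - (80q_T + 2q_T²).
∂π_T/∂q_T = 212 - 5q_T = 0, so q_T = 212/5.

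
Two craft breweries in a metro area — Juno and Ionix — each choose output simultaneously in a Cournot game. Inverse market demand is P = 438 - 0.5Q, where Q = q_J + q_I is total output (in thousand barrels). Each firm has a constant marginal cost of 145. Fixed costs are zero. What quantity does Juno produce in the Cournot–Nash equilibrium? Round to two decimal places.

Each firm earns π_i = (438 - 0.5Q)q_i - 145q_i.
First-order condition (treating rivals' output as given): 293 - q_i - (1/2)q_j = 0.
By symmetry each firm produces the same amount; substituting q_j = q_i yields q_i = 293/(3/2) = 586/3.

195.33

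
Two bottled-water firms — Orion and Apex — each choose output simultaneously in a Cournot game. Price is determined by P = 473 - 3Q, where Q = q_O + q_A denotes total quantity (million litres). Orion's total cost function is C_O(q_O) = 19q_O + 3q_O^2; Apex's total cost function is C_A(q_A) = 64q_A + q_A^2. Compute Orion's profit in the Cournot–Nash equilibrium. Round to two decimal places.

Orion's profit: π_O = (473 - 3Q)q_O - (19q_O + 3q_O²). Setting ∂π_O/∂q_O = 0: 454 - 12q_O - 3(q_A) = 0.
Apex's profit: π_A = (473 - 3Q)q_A - (64q_A + q_A²). Setting ∂π_A/∂q_A = 0: 409 - 8q_A - 3(q_O) = 0.
So q_O = (454 - 3q_A)/12 and q_A = (409 - 3q_O)/8.
Substituting one into the other gives q_O = 27.6437 and q_A = 1182/29.
Price P = 473 - 3·68.4023 = 267.7931.
Orion's profit: 267.7931·27.6437 - 19·27.6437 - 3·27.6437² = 4585.0377.

4585.04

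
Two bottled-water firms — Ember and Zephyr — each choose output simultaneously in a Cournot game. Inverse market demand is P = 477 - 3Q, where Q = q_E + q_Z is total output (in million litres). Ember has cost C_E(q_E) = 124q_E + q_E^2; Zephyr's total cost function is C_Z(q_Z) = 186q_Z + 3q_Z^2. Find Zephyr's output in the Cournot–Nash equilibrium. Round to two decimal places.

14.59

Ember's profit: π_E = (477 - 3Q)q_E - (124q_E + q_E²). Setting ∂π_E/∂q_E = 0: 353 - 8q_E - 3(q_Z) = 0.
Zephyr's profit: π_Z = (477 - 3Q)q_Z - (186q_Z + 3q_Z²). Setting ∂π_Z/∂q_Z = 0: 291 - 12q_Z - 3(q_E) = 0.
So q_E = (353 - 3q_Z)/8 and q_Z = (291 - 3q_E)/12.
Solving the pair: q_E = 1121/29, q_Z = 423/29.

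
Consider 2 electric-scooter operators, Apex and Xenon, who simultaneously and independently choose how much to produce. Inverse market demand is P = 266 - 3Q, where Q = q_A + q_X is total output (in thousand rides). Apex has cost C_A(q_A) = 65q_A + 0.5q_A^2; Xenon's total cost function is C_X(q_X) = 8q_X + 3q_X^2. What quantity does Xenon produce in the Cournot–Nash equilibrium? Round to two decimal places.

Apex's profit: π_A = (266 - 3Q)q_A - (65q_A + (1/2)q_A²). Setting ∂π_A/∂q_A = 0: 201 - 7q_A - 3(q_X) = 0.
Xenon's profit: π_X = (266 - 3Q)q_X - (8q_X + 3q_X²). Setting ∂π_X/∂q_X = 0: 258 - 12q_X - 3(q_A) = 0.
Rearranging gives the reaction functions q_A = (201 - 3q_X)/7 and q_X = (258 - 3q_A)/12.
Substituting one into the other gives q_A = 546/25 and q_X = 401/25.

16.04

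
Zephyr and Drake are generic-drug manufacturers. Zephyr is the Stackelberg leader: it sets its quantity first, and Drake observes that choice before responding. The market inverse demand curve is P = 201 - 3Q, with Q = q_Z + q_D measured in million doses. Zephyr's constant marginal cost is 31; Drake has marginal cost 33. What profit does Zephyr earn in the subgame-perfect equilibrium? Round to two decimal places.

1232.67

Solve by backward induction. Given q_Z, the follower Drake maximises π_D = (201 - 3q_Z - 3q_D)q_D - 33q_D.
∂π_D/∂q_D = 168 - 3q_Z - 6q_D = 0 gives the reaction function q_D = (168 - 3q_Z)/6.
The leader anticipates this reaction. Substituting into P = 201 - 3Q gives P = 117 - (3/2)q_Z, so π_Z = (117 - (3/2)q_Z)q_Z - 31q_Z.
Maximising: ∂π_Z/∂q_Z = 86 - 3q_Z = 0, giving q_Z = 86/3.
Then q_D = (168 - 3·(86/3))/6 = 41/3.
Price P = 201 - 3·(127/3) = 74.
Zephyr's profit: (74 - 31)·(86/3) = 1232.6667.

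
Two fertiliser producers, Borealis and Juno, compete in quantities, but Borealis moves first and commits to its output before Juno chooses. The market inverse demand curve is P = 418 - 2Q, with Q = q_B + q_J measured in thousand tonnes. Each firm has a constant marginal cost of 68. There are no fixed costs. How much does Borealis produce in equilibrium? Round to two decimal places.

The follower Juno best-responds to any q_B: π_J = (418 - 2Q)q_J - 68q_J.
Setting the follower's marginal profit to zero, 350 - 2q_B - 4q_J = 0, i.e. q_J = (350 - 2q_B)/4.
Borealis substitutes q_J(q_B) into its own profit: π_B = q_B(418 - 2q_B - (350 - 2q_B)/2) - 68q_B = (243 - q_B)q_B - 68q_B.
Maximising: ∂π_B/∂q_B = 175 - 2q_B = 0, giving q_B = 175/2.
Then q_J = (350 - 2·(175/2))/4 = 175/4.

87.50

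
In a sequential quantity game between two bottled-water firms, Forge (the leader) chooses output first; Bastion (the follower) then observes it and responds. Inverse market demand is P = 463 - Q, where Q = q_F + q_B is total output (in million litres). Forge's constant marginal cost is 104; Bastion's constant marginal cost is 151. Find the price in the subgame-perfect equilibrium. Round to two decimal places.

The follower Bastion best-responds to any q_F: π_B = (463 - Q)q_B - 151q_B.
Setting the follower's marginal profit to zero, 312 - q_F - 2q_B = 0, i.e. q_B = (312 - q_F)/2.
The leader anticipates this reaction. Substituting into P = 463 - Q gives P = 307 - (1/2)q_F, so π_F = (307 - (1/2)q_F)q_F - 104q_F.
Leader FOC: 203 - q_F = 0, so q_F = 203.
Then q_B = (312 - 203)/2 = 109/2.
Total output Q = 515/2, so price P = 463 - 515/2 = 411/2.

205.50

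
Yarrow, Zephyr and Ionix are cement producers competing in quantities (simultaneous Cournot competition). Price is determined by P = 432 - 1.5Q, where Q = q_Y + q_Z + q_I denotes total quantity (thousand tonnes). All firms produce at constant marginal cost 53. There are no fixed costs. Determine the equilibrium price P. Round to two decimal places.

147.75

Each firm earns π_i = (432 - 1.5Q)q_i - 53q_i.
Setting ∂π_i/∂q_i = 0 with rivals' quantities fixed: 379 - 3q_i - (3/2)·Σ_{j≠i} q_j = 0.
With identical firms every q_j equals q_i, so Σ_{j≠i} q_j = 2q_i and 379 = 6q_i, giving q_i = 379/6.
Total output Q = 379/2, so price P = 432 - (3/2)·(379/2) = 591/4.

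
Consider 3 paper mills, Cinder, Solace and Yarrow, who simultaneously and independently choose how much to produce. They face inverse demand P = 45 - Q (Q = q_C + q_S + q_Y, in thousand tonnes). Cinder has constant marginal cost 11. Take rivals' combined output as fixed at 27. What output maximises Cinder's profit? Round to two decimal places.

With rivals' combined output fixed at 27, Cinder's profit is π_C = (45 - 27 - q_C)q_C - (11q_C) = (18 - q_C)q_C - (11q_C).
∂π_C/∂q_C = 7 - 2q_C = 0, so q_C = 7/2.

3.50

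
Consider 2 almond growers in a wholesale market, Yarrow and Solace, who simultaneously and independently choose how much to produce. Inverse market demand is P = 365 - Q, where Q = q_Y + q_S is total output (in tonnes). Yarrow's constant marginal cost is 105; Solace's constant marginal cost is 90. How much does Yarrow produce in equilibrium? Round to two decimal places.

81.67

Yarrow's profit: π_Y = (365 - Q)q_Y - (105q_Y). Setting ∂π_Y/∂q_Y = 0: 260 - 2q_Y - (q_S) = 0.
Solace's profit: π_S = (365 - Q)q_S - (90q_S). Setting ∂π_S/∂q_S = 0: 275 - 2q_S - (q_Y) = 0.
Best responses: q_Y = (260 - q_S)/2, q_S = (275 - q_Y)/2.
Solving the pair: q_Y = 245/3, q_S = 290/3.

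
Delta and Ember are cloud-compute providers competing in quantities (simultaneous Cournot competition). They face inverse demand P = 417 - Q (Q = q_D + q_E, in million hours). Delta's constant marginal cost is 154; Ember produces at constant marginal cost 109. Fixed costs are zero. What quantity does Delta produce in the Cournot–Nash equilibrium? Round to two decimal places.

Delta's profit: π_D = (417 - Q)q_D - (154q_D). Setting ∂π_D/∂q_D = 0: 263 - 2q_D - (q_E) = 0.
Ember's profit: π_E = (417 - Q)q_E - (109q_E). Setting ∂π_E/∂q_E = 0: 308 - 2q_E - (q_D) = 0.
So q_D = (263 - q_E)/2 and q_E = (308 - q_D)/2.
Substituting one into the other gives q_D = 218/3 and q_E = 353/3.

72.67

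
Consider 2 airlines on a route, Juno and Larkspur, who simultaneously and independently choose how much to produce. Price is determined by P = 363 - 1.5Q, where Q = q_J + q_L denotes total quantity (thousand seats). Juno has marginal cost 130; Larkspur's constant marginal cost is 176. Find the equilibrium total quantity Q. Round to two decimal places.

93.33

Juno's profit: π_J = (363 - 1.5Q)q_J - (130q_J). Setting ∂π_J/∂q_J = 0: 233 - 3q_J - (3/2)(q_L) = 0.
Larkspur's first-order condition: 187 - 3q_L - (3/2)(q_J) = 0.
Rearranging gives the reaction functions q_J = (233 - (3/2)q_L)/3 and q_L = (187 - (3/2)q_J)/3.
Solving the pair: q_J = 62, q_L = 94/3.
Total output Q = 62 + 94/3 = 280/3.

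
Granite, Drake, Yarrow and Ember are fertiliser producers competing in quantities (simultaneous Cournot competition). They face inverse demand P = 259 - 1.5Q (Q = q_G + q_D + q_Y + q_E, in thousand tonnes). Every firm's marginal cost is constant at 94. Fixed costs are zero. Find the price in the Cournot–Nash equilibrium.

127

A representative firm's profit is π_i = q_i(259 - 1.5Q) - 94q_i.
First-order condition (treating rivals' output as given): 165 - 3q_i - (3/2)·Σ_{j≠i} q_j = 0.
By symmetry each firm produces the same amount; substituting Σ_{j≠i} q_j = 3q_i yields q_i = 165/(15/2) = 22.
Total output Q = 88, so price P = 259 - (3/2)·88 = 127.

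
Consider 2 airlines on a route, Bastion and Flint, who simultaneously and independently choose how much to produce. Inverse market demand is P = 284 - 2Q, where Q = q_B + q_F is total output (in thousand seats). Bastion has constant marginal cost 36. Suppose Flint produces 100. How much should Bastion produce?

With the rival's output fixed at 100, Bastion's profit is π_B = (284 - 2·100 - 2q_B)q_B - (36q_B) = (84 - 2q_B)q_B - (36q_B).
∂π_B/∂q_B = 48 - 4q_B = 0, so q_B = 12.

12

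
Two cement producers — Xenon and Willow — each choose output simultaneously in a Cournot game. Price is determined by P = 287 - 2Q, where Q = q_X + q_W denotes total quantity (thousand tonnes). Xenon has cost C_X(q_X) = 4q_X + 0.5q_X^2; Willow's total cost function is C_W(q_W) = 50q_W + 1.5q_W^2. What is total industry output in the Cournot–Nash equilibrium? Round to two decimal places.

Xenon's profit: π_X = (287 - 2Q)q_X - (4q_X + (1/2)q_X²). Setting ∂π_X/∂q_X = 0: 283 - 5q_X - 2(q_W) = 0.
Willow's profit: π_W = (287 - 2Q)q_W - (50q_W + (3/2)q_W²). Setting ∂π_W/∂q_W = 0: 237 - 7q_W - 2(q_X) = 0.
So q_X = (283 - 2q_W)/5 and q_W = (237 - 2q_X)/7.
Substituting one into the other gives q_X = 1507/31 and q_W = 619/31.
Total output Q = 1507/31 + 619/31 = 68.5806.

68.58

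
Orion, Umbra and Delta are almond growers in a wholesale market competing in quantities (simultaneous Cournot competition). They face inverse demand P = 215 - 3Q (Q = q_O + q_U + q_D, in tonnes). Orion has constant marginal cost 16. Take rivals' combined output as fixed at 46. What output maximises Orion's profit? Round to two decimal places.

With rivals' combined output fixed at 46, Orion's profit is π_O = (215 - 3·46 - 3q_O)q_O - (16q_O) = (77 - 3q_O)q_O - (16q_O).
∂π_O/∂q_O = 61 - 6q_O = 0, so q_O = 61/6.

10.17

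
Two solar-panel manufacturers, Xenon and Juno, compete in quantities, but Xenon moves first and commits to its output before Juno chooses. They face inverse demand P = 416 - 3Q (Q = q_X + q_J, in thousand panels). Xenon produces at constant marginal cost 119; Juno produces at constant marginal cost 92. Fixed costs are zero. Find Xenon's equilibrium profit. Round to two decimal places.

3037.50

The follower Juno best-responds to any q_X: π_J = (416 - 3Q)q_J - 92q_J.
Setting the follower's marginal profit to zero, 324 - 3q_X - 6q_J = 0, i.e. q_J = (324 - 3q_X)/6.
The leader anticipates this reaction. Substituting into P = 416 - 3Q gives P = 254 - (3/2)q_X, so π_X = (254 - (3/2)q_X)q_X - 119q_X.
Maximising: ∂π_X/∂q_X = 135 - 3q_X = 0, giving q_X = 45.
Then q_J = (324 - 3·45)/6 = 63/2.
Price P = 416 - 3·(153/2) = 373/2.
Xenon's profit: (373/2 - 119)·45 = 3037.5000.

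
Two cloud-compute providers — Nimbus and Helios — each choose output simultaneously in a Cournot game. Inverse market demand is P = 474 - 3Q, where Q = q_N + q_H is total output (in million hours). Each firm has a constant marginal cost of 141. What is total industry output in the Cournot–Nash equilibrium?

A representative firm's profit is π_i = q_i(474 - 3Q) - 141q_i.
First-order condition (treating rivals' output as given): 333 - 6q_i - 3q_j = 0.
By symmetry each firm produces the same amount; substituting q_j = q_i yields q_i = 333/9 = 37.
Total output Q = 37 + 37 = 74.

74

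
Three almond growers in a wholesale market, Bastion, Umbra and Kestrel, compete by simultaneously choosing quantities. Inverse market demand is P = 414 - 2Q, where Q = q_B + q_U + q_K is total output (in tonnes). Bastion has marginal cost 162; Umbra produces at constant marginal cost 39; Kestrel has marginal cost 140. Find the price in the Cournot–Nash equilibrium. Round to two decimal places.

188.75

Bastion's profit: π_B = (414 - 2Q)q_B - (162q_B). Setting ∂π_B/∂q_B = 0: 252 - 4q_B - 2(q_U + q_K) = 0.
Umbra's first-order condition: 375 - 4q_U - 2(q_B + q_K) = 0.
Kestrel's first-order condition: 274 - 4q_K - 2(q_B + q_U) = 0.
Adding the 3 first-order conditions: 901 − 8Q = 0, so Q = 901/8.
Back-substituting: q_B = (252 − 901/4)/2 = 107/8, q_U = (375 − 901/4)/2 = 599/8, q_K = (274 − 901/4)/2 = 195/8.
Total output Q = 901/8, so price P = 414 - 2·(901/8) = 755/4.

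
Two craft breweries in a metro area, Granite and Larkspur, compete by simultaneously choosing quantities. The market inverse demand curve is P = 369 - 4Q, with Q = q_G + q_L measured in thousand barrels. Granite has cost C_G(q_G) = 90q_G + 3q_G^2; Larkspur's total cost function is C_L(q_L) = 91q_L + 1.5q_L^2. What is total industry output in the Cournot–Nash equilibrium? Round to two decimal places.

Granite's profit: π_G = (369 - 4Q)q_G - (90q_G + 3q_G²). Setting ∂π_G/∂q_G = 0: 279 - 14q_G - 4(q_L) = 0.
Larkspur's profit: π_L = (369 - 4Q)q_L - (91q_L + (3/2)q_L²). Setting ∂π_L/∂q_L = 0: 278 - 11q_L - 4(q_G) = 0.
Rearranging gives the reaction functions q_G = (279 - 4q_L)/14 and q_L = (278 - 4q_G)/11.
Solving the pair: q_G = 1957/138, q_L = 1388/69.
Total output Q = 1957/138 + 1388/69 = 34.2971.

34.30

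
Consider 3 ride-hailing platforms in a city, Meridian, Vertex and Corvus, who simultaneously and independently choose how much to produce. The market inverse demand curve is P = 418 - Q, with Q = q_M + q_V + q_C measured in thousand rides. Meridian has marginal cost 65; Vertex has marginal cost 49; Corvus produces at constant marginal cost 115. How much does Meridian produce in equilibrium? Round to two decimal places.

96.75

Meridian's profit: π_M = (418 - Q)q_M - (65q_M). Setting ∂π_M/∂q_M = 0: 353 - 2q_M - (q_V + q_C) = 0.
Vertex's first-order condition: 369 - 2q_V - (q_M + q_C) = 0.
Corvus's profit: π_C = (418 - Q)q_C - (115q_C). Setting ∂π_C/∂q_C = 0: 303 - 2q_C - (q_M + q_V) = 0.
Adding the 3 first-order conditions: 1025 − 4Q = 0, so Q = 1025/4.
Back-substituting: q_M = (353 − 1025/4) = 387/4, q_V = (369 − 1025/4) = 451/4, q_C = (303 − 1025/4) = 187/4.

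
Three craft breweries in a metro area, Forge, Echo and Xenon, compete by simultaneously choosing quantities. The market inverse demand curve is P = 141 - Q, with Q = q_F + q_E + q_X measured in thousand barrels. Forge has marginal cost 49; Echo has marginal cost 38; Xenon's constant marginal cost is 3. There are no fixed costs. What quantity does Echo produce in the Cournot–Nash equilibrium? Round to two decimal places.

19.75

Forge's profit: π_F = (141 - Q)q_F - (49q_F). Setting ∂π_F/∂q_F = 0: 92 - 2q_F - (q_E + q_X) = 0.
Echo's first-order condition: 103 - 2q_E - (q_F + q_X) = 0.
Xenon's profit: π_X = (141 - Q)q_X - (3q_X). Setting ∂π_X/∂q_X = 0: 138 - 2q_X - (q_F + q_E) = 0.
Adding the 3 first-order conditions: 333 − 4Q = 0, so Q = 333/4.
Back-substituting: q_F = (92 − 333/4) = 35/4, q_E = (103 − 333/4) = 79/4, q_X = (138 − 333/4) = 219/4.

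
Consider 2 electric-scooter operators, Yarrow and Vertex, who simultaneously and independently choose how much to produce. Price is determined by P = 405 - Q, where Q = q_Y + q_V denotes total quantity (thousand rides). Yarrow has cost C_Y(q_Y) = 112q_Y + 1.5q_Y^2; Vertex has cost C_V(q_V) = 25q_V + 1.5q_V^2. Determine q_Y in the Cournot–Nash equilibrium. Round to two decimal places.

45.21

Yarrow's profit: π_Y = (405 - Q)q_Y - (112q_Y + (3/2)q_Y²). Setting ∂π_Y/∂q_Y = 0: 293 - 5q_Y - (q_V) = 0.
Vertex's first-order condition: 380 - 5q_V - (q_Y) = 0.
So q_Y = (293 - q_V)/5 and q_V = (380 - q_Y)/5.
Solving the pair: q_Y = 1085/24, q_V = 1607/24.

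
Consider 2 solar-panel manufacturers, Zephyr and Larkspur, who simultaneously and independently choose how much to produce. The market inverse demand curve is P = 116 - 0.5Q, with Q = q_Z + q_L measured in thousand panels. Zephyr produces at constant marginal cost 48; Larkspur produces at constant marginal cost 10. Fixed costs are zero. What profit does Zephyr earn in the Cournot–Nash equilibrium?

Zephyr's profit: π_Z = (116 - 0.5Q)q_Z - (48q_Z). Setting ∂π_Z/∂q_Z = 0: 68 - q_Z - (1/2)(q_L) = 0.
Larkspur's first-order condition: 106 - q_L - (1/2)(q_Z) = 0.
Best responses: q_Z = (68 - (1/2)q_L), q_L = (106 - (1/2)q_Z).
Solving the pair: q_Z = 20, q_L = 96.
Price P = 116 - (1/2)·116 = 58.
Zephyr's profit: (58 - 48)·20 = 200.

200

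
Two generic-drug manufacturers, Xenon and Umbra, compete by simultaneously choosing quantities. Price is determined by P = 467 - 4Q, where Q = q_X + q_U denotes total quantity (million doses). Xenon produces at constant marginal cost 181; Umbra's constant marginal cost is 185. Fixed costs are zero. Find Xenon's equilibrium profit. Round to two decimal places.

2336.11

Xenon's profit: π_X = (467 - 4Q)q_X - (181q_X). Setting ∂π_X/∂q_X = 0: 286 - 8q_X - 4(q_U) = 0.
Umbra's profit: π_U = (467 - 4Q)q_U - (185q_U). Setting ∂π_U/∂q_U = 0: 282 - 8q_U - 4(q_X) = 0.
Rearranging gives the reaction functions q_X = (286 - 4q_U)/8 and q_U = (282 - 4q_X)/8.
Substituting one into the other gives q_X = 145/6 and q_U = 139/6.
Price P = 467 - 4·(142/3) = 833/3.
Xenon's profit: (833/3 - 181)·(145/6) = 2336.1111.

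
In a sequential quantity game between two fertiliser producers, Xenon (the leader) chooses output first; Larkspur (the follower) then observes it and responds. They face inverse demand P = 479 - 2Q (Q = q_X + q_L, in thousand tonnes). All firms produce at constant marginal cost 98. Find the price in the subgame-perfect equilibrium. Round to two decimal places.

193.25

The follower Larkspur best-responds to any q_X: π_L = (479 - 2Q)q_L - 98q_L.
Follower FOC: 381 - 2q_X - 4q_L = 0, so q_L(q_X) = (381 - 2q_X)/4.
The leader anticipates this reaction. Substituting into P = 479 - 2Q gives P = 577/2 - q_X, so π_X = (577/2 - q_X)q_X - 98q_X.
Maximising: ∂π_X/∂q_X = 381/2 - 2q_X = 0, giving q_X = 381/4.
Then q_L = (381 - 2·(381/4))/4 = 381/8.
Total output Q = 1143/8, so price P = 479 - 2·(1143/8) = 773/4.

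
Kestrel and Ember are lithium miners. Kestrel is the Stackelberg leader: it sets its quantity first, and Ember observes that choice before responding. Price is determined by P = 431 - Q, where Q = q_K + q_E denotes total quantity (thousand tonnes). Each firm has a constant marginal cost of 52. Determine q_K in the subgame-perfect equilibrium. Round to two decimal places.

189.50

The follower Ember best-responds to any q_K: π_E = (431 - Q)q_E - 52q_E.
Setting the follower's marginal profit to zero, 379 - q_K - 2q_E = 0, i.e. q_E = (379 - q_K)/2.
Kestrel substitutes q_E(q_K) into its own profit: π_K = q_K(431 - q_K - (379 - q_K)/2) - 52q_K = (483/2 - (1/2)q_K)q_K - 52q_K.
Leader FOC: 379/2 - q_K = 0, so q_K = 379/2.
Then q_E = (379 - 379/2)/2 = 379/4.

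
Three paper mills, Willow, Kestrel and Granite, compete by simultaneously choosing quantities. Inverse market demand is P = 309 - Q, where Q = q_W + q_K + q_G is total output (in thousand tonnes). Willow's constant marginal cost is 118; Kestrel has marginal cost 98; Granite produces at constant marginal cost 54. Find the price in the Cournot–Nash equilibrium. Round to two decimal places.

Willow's profit: π_W = (309 - Q)q_W - (118q_W). Setting ∂π_W/∂q_W = 0: 191 - 2q_W - (q_K + q_G) = 0.
Kestrel's first-order condition: 211 - 2q_K - (q_W + q_G) = 0.
Granite's first-order condition: 255 - 2q_G - (q_W + q_K) = 0.
Summing all 3 equations gives 657 − 4Q = 0, hence Q = 657/4.
Back-substituting: q_W = (191 − 657/4) = 107/4, q_K = (211 − 657/4) = 187/4, q_G = (255 − 657/4) = 363/4.
Total output Q = 657/4, so price P = 309 - 657/4 = 579/4.

144.75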